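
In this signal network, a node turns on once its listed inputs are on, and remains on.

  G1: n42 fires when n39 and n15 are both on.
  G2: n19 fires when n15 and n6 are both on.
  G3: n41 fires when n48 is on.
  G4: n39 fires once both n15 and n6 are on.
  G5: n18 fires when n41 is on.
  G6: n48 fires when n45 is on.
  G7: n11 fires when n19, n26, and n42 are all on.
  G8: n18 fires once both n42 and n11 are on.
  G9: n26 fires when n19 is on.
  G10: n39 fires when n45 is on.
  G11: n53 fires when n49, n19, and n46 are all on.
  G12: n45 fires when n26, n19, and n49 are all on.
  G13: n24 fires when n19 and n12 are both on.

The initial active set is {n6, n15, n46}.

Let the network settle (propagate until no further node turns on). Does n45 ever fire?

n45 would need n26, n19, and n49 (G12), but n49 never turns on.

No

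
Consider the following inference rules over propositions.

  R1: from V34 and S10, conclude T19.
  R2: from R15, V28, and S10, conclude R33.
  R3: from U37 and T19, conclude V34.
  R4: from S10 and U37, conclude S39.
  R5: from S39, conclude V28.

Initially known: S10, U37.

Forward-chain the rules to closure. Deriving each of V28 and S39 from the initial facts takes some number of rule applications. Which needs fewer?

S39: S10 and U37 hold, so S39 follows (R4). [1 rule application]
V28: From S10 and U37, R4 gives S39. S39 holds, so V28 follows (R5). [2 rule applications]
S39 needs fewer.

S39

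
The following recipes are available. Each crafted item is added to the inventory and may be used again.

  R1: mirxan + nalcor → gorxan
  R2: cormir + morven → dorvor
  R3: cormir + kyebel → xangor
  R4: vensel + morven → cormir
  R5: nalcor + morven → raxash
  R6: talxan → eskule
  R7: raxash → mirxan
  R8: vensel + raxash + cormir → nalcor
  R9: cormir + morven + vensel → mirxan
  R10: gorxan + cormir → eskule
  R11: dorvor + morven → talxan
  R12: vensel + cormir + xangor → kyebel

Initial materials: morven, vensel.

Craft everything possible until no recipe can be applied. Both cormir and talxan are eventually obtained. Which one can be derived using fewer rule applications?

cormir: Using R4, vensel and morven make cormir. [1 rule application]
talxan: vensel + morven → cormir (R4). cormir + morven → dorvor (R2). Using R11, dorvor and morven make talxan. [3 rule applications]
cormir needs fewer.

cormir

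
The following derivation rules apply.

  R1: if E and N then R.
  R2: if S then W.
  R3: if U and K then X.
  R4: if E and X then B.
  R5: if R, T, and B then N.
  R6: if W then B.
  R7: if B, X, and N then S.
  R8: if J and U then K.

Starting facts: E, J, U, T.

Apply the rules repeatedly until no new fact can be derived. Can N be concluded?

N would need R, T, and B (R5), but R is never established.

No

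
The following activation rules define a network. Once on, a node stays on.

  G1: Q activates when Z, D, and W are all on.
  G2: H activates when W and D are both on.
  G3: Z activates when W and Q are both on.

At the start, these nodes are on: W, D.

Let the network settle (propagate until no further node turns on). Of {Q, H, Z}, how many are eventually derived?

1

G2: W and D on → H on.
Q would need Z, D, and W (G1), but Z never turns on.
H: reached.
Z would need W and Q (G3), but Q never turns on.
Reached: H — 1 of the 3.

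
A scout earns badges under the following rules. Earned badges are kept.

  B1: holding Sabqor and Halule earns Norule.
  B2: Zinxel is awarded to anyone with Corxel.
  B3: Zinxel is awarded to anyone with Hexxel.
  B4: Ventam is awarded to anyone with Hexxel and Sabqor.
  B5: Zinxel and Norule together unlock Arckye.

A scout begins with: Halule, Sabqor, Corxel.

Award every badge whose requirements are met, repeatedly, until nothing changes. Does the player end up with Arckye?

Yes

With Corxel, Zinxel is earned (B2).
With Sabqor and Halule, Norule is earned (B1).
With Zinxel and Norule, Arckye is earned (B5).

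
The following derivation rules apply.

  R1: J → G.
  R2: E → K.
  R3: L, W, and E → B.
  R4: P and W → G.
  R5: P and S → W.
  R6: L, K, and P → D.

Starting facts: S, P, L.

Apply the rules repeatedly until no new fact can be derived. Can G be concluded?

From P and S, R5 gives W.
P and W hold, so G follows (R4).

Yes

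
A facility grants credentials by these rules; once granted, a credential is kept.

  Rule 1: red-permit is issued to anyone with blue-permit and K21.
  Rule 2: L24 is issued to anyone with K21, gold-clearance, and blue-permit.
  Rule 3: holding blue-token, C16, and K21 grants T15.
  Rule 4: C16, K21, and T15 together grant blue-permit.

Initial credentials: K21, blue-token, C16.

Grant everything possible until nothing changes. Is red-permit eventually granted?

Holding blue-token, C16, and K21 grants T15 (Rule 3).
Holding C16, K21, and T15 grants blue-permit (Rule 4).
Holding blue-permit and K21 grants red-permit (Rule 1).

Yes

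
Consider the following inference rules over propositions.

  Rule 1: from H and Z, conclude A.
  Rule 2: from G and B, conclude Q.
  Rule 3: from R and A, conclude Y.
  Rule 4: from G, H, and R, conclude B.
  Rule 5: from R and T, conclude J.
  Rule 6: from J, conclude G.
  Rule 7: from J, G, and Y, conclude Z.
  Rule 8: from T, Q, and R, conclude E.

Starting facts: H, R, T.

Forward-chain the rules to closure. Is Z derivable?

Z would need J, G, and Y (Rule 7), but Y is never established.

No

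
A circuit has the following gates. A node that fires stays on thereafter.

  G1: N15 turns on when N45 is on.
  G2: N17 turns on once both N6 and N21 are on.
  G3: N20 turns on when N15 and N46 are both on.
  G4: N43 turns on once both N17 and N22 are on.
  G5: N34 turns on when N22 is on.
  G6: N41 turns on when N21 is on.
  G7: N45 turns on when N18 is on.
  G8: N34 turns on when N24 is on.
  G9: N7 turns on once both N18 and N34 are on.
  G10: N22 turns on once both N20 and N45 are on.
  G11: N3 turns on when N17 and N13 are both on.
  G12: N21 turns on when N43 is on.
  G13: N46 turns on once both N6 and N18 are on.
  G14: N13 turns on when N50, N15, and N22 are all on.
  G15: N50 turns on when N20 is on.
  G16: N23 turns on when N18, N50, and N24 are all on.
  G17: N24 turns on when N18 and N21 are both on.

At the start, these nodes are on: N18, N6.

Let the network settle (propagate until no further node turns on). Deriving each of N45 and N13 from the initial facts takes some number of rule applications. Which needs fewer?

N45: N18 is on, so N45 turns on (G7). [1 rule application]
N13: N6 and N18 are on, so N46 turns on (G13). G7: N18 on → N45 on. G1: N45 on → N15 on. N15 and N46 are on, so N20 turns on (G3). G10: N20 and N45 on → N22 on. G15: N20 on → N50 on. G14: N50, N15, and N22 on → N13 on. [7 rule applications]
N45 needs fewer.

N45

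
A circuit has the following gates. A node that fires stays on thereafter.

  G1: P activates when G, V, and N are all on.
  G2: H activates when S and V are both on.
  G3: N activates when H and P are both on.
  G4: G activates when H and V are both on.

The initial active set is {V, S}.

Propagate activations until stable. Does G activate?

S and V are on, so H activates (G2).
H and V are on, so G activates (G4).

Yes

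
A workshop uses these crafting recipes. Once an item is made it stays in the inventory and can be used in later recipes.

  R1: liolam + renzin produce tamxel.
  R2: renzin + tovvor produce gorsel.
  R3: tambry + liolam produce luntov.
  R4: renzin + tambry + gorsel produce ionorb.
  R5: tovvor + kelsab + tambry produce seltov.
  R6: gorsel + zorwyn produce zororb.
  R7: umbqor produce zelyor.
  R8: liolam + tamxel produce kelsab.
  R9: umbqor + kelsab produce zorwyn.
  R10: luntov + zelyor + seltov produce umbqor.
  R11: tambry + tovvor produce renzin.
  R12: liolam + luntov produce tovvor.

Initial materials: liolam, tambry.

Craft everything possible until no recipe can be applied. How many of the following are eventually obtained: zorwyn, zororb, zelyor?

zorwyn would need umbqor and kelsab (R9), but umbqor is never obtained.
zororb would need gorsel and zorwyn (R6), but zorwyn is never obtained.
zelyor would need umbqor (R7), but umbqor is never obtained.
None of the 3 are reached.

0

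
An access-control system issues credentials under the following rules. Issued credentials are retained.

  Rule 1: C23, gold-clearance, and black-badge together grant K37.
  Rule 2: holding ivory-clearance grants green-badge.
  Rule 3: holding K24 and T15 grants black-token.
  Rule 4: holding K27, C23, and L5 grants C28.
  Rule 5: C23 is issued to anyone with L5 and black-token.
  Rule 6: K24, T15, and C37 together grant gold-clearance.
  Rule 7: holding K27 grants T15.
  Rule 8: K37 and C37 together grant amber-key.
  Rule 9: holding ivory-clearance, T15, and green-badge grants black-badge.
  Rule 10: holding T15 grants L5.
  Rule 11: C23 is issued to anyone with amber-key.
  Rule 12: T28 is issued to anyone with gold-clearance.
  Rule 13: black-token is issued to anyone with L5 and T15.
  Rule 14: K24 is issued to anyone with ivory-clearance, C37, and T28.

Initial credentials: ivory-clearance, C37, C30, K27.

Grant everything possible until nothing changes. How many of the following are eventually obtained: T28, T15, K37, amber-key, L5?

Holding K27 grants T15 (Rule 7).
Holding T15 grants L5 (Rule 10).
T28 would need gold-clearance (Rule 12), but gold-clearance is never granted.
T15: reached.
K37 would need C23, gold-clearance, and black-badge (Rule 1), but gold-clearance is never granted.
amber-key would need K37 and C37 (Rule 8), but K37 is never granted.
L5: reached.
Reached: T15 and L5 — 2 of the 5.

2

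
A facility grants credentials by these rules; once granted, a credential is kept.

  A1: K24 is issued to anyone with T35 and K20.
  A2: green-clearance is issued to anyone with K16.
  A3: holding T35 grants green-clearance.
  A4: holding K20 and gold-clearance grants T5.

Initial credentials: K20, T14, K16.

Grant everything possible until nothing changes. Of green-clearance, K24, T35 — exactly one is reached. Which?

Holding K16 grants green-clearance (A2).
No rule produces T35, and it is not given. K24 would need T35 and K20 (A1), but T35 is never granted.

green-clearance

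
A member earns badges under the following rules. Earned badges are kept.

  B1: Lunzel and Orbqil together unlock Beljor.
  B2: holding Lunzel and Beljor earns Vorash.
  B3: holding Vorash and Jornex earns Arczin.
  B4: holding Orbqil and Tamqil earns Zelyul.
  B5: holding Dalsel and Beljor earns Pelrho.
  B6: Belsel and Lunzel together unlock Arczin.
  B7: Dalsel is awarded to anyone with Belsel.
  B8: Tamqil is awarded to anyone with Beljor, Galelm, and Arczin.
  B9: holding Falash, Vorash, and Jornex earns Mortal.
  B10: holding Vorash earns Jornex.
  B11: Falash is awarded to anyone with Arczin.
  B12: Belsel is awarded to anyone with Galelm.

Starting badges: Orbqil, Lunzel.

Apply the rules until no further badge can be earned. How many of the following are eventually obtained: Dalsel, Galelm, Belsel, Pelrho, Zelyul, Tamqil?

Dalsel would need Belsel (B7), but Belsel is never earned.
No rule produces Galelm, and it is not given.
Belsel would need Galelm (B12), but Galelm is never earned.
Pelrho would need Dalsel and Beljor (B5), but Dalsel is never earned.
Zelyul would need Orbqil and Tamqil (B4), but Tamqil is never earned.
Tamqil would need Beljor, Galelm, and Arczin (B8), but Galelm is never earned.
None of the 6 are reached.

0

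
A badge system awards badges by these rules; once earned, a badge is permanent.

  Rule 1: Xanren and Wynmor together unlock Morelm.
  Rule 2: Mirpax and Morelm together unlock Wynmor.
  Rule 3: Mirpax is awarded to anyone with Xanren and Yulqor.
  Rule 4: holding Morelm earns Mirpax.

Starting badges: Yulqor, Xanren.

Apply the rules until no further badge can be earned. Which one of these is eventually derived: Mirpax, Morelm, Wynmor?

Mirpax

With Xanren and Yulqor, Mirpax is earned (Rule 3).
Morelm would need Xanren and Wynmor (Rule 1), but Wynmor is never earned. Wynmor would need Mirpax and Morelm (Rule 2), but Morelm is never earned.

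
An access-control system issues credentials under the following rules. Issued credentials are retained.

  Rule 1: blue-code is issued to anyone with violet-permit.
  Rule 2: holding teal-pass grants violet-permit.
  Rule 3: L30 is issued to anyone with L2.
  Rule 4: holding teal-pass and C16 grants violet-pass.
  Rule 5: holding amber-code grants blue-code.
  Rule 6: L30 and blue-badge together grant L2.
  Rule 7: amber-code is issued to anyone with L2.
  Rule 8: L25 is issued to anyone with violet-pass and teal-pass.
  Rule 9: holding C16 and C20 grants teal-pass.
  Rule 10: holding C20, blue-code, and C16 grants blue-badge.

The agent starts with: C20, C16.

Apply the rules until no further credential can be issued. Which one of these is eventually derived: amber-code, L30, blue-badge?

Holding C16 and C20 grants teal-pass (Rule 9).
Holding teal-pass grants violet-permit (Rule 2).
Holding violet-permit grants blue-code (Rule 1).
Holding C20, blue-code, and C16 grants blue-badge (Rule 10).
L30 would need L2 (Rule 3), but L2 is never granted. amber-code would need L2 (Rule 7), but L2 is never granted.

blue-badge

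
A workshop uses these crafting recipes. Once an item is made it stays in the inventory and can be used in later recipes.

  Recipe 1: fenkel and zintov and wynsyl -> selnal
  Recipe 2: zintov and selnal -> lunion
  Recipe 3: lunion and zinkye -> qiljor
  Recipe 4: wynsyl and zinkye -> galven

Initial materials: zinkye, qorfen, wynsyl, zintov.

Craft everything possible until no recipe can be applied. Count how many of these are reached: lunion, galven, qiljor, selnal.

wynsyl and zinkye -> galven (Recipe 4).
lunion would need zintov and selnal (Recipe 2), but selnal is never obtained.
galven: reached.
qiljor would need lunion and zinkye (Recipe 3), but lunion is never obtained.
selnal would need fenkel, zintov, and wynsyl (Recipe 1), but fenkel is never obtained.
Reached: galven — 1 of the 4.

1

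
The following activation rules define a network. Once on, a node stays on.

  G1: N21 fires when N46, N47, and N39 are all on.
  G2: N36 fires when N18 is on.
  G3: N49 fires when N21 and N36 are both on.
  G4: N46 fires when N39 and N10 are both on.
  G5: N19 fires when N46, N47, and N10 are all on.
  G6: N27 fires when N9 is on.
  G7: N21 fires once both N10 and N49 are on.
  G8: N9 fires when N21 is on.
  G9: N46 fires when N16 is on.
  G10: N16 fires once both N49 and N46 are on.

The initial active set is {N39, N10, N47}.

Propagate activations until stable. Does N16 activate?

N16 would need N49 and N46 (G10), but N49 never turns on.

No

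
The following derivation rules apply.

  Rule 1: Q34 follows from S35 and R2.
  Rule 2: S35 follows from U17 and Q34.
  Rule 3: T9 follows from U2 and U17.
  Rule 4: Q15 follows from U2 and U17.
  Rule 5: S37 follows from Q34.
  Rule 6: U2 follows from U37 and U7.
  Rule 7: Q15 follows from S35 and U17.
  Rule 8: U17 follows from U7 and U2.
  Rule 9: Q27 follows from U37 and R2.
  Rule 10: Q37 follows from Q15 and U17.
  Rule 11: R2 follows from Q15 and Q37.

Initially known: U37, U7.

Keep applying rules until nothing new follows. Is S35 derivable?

No

S35 would need U17 and Q34 (Rule 2), but Q34 is never established.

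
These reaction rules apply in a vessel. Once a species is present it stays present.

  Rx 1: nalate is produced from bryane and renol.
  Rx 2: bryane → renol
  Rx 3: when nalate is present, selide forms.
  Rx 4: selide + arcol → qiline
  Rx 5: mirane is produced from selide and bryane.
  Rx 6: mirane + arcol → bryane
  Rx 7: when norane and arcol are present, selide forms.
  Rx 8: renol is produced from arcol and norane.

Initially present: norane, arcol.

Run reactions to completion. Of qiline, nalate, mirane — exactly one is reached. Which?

norane and arcol present → selide forms (Rx 7).
selide and arcol present → qiline forms (Rx 4).
nalate would need bryane and renol (Rx 1), but bryane never forms. mirane would need selide and bryane (Rx 5), but bryane never forms.

qiline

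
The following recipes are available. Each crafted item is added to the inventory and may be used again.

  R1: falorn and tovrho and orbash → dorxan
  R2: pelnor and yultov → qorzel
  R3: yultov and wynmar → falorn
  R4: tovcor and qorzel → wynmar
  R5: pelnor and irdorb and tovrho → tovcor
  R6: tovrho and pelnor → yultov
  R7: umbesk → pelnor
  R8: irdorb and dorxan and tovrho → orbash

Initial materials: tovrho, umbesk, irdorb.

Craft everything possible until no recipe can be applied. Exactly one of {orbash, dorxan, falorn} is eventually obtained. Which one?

falorn

umbesk → pelnor (R7).
Using R5, pelnor, irdorb, and tovrho make tovcor.
Using R6, tovrho and pelnor make yultov.
pelnor and yultov → qorzel (R2).
tovcor and qorzel → wynmar (R4).
Using R3, yultov and wynmar make falorn.
orbash would need irdorb, dorxan, and tovrho (R8), but dorxan is never obtained. dorxan would need falorn, tovrho, and orbash (R1), but orbash is never obtained.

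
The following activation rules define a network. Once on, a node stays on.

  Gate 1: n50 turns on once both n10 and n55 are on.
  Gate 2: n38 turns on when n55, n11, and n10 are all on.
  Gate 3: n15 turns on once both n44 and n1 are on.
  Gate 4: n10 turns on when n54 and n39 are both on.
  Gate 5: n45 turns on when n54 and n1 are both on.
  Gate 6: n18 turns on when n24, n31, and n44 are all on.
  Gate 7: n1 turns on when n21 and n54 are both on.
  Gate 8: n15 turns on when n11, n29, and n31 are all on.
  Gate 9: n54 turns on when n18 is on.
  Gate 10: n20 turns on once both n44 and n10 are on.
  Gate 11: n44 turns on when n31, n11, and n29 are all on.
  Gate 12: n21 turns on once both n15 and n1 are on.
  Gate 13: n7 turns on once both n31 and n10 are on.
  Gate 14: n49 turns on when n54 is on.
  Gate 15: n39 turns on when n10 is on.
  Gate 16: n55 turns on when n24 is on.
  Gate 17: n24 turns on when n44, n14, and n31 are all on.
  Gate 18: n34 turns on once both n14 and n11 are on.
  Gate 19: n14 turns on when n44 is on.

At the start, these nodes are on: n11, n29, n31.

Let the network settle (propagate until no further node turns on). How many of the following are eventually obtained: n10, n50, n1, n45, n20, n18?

1

Gate 11: n31, n11, and n29 on → n44 on.
n44 is on, so n14 turns on (Gate 19).
Gate 17: n44, n14, and n31 on → n24 on.
Gate 6: n24, n31, and n44 on → n18 on.
n10 would need n54 and n39 (Gate 4), but n39 never turns on.
n50 would need n10 and n55 (Gate 1), but n10 never turns on.
n1 would need n21 and n54 (Gate 7), but n21 never turns on.
n45 would need n54 and n1 (Gate 5), but n1 never turns on.
n20 would need n44 and n10 (Gate 10), but n10 never turns on.
n18: reached.
Reached: n18 — 1 of the 6.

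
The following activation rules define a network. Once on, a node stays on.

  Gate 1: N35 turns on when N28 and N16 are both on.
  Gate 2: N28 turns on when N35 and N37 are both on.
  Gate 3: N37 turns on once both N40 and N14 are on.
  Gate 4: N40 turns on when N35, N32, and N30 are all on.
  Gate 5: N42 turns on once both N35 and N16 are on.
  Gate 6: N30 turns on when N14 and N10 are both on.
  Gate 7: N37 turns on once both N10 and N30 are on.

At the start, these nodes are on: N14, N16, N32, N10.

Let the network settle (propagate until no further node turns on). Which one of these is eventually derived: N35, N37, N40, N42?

N37

Gate 6: N14 and N10 on → N30 on.
Gate 7: N10 and N30 on → N37 on.
N40 would need N35, N32, and N30 (Gate 4), but N35 never turns on. N35 would need N28 and N16 (Gate 1), but N28 never turns on. N42 would need N35 and N16 (Gate 5), but N35 never turns on.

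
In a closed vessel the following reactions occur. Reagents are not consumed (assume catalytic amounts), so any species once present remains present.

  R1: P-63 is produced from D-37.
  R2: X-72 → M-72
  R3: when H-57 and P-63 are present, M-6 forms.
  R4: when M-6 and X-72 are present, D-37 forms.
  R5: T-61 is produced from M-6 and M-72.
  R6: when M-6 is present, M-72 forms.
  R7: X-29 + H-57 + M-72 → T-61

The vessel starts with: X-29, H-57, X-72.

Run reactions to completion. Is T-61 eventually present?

Yes

X-72 present → M-72 forms (R2).
X-29, H-57, and M-72 present → T-61 forms (R7).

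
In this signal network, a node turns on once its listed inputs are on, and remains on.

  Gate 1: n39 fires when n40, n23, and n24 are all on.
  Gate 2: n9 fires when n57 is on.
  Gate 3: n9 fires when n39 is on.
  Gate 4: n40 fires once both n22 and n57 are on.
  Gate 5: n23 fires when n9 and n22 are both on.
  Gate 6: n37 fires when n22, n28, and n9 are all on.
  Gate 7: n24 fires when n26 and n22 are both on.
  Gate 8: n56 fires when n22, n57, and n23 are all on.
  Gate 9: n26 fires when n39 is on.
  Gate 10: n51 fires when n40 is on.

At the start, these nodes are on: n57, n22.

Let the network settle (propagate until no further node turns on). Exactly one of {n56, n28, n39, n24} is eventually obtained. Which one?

n57 is on, so n9 fires (Gate 2).
Gate 5: n9 and n22 on → n23 on.
Gate 8: n22, n57, and n23 on → n56 on.
n24 would need n26 and n22 (Gate 7), but n26 never turns on. n39 would need n40, n23, and n24 (Gate 1), but n24 never turns on. No rule produces n28, and it is not given.

n56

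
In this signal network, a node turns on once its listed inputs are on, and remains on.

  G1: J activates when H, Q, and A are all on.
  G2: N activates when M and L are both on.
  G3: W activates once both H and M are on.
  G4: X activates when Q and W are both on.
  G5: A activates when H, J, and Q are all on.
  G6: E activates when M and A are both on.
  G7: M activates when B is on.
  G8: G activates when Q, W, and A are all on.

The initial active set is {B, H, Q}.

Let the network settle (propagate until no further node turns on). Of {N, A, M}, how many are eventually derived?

1

B is on, so M activates (G7).
N would need M and L (G2), but L never turns on.
A would need H, J, and Q (G5), but J never turns on.
M: reached.
Reached: M — 1 of the 3.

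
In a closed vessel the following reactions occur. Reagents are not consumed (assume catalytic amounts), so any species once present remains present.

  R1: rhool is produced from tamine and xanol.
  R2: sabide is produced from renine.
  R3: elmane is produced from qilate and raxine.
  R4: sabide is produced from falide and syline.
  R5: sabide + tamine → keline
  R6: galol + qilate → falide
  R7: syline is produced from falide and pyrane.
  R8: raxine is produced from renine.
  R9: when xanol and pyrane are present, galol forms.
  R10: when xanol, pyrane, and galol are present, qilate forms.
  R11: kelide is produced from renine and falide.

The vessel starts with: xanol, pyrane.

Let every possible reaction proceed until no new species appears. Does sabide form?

Yes

xanol and pyrane present → galol forms (R9).
xanol, pyrane, and galol present → qilate forms (R10).
galol and qilate present → falide forms (R6).
falide and pyrane present → syline forms (R7).
falide and syline present → sabide forms (R4).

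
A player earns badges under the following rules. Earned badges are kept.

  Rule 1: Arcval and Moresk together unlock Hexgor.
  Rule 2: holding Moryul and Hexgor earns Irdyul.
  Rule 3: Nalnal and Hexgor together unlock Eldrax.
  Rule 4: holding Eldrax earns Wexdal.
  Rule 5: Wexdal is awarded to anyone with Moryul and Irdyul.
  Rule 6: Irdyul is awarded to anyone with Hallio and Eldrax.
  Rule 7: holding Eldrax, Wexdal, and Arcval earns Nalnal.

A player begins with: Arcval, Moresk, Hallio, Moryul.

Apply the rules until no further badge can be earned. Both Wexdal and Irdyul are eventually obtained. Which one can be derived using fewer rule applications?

Irdyul: With Arcval and Moresk, Hexgor is earned (Rule 1). With Moryul and Hexgor, Irdyul is earned (Rule 2). [2 rule applications]
Wexdal: With Arcval and Moresk, Hexgor is earned (Rule 1). With Moryul and Hexgor, Irdyul is earned (Rule 2). With Moryul and Irdyul, Wexdal is earned (Rule 5). [3 rule applications]
Irdyul needs fewer.

Irdyul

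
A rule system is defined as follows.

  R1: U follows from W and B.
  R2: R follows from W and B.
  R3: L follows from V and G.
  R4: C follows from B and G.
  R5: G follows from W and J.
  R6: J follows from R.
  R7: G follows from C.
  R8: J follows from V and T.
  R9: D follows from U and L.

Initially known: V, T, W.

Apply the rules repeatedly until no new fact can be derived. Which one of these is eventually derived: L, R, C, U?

L

From V and T, R8 gives J.
W and J hold, so G follows (R5).
From V and G, R3 gives L.
C would need B and G (R4), but B is never established. U would need W and B (R1), but B is never established. R would need W and B (R2), but B is never established.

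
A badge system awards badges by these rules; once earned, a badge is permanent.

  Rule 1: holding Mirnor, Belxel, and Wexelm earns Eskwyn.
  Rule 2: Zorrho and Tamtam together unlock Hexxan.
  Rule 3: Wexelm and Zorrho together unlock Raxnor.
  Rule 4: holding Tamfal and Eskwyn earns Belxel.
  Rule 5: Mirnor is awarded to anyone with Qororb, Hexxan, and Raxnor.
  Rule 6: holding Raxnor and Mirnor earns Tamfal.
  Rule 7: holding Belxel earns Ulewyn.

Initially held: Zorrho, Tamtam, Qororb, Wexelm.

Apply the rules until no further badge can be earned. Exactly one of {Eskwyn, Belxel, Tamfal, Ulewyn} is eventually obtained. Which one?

With Zorrho and Tamtam, Hexxan is earned (Rule 2).
With Wexelm and Zorrho, Raxnor is earned (Rule 3).
With Qororb, Hexxan, and Raxnor, Mirnor is earned (Rule 5).
With Raxnor and Mirnor, Tamfal is earned (Rule 6).
Ulewyn would need Belxel (Rule 7), but Belxel is never earned. Belxel would need Tamfal and Eskwyn (Rule 4), but Eskwyn is never earned. Eskwyn would need Mirnor, Belxel, and Wexelm (Rule 1), but Belxel is never earned.

Tamfal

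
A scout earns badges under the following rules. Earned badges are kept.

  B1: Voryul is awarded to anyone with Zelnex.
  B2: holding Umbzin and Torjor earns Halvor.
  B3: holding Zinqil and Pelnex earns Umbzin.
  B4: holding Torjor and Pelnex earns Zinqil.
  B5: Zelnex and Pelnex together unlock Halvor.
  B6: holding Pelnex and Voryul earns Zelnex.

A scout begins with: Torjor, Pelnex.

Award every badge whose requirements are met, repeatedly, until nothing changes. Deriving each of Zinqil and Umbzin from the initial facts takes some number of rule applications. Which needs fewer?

Zinqil

Zinqil: With Torjor and Pelnex, Zinqil is earned (B4). [1 rule application]
Umbzin: With Torjor and Pelnex, Zinqil is earned (B4). With Zinqil and Pelnex, Umbzin is earned (B3). [2 rule applications]
Zinqil needs fewer.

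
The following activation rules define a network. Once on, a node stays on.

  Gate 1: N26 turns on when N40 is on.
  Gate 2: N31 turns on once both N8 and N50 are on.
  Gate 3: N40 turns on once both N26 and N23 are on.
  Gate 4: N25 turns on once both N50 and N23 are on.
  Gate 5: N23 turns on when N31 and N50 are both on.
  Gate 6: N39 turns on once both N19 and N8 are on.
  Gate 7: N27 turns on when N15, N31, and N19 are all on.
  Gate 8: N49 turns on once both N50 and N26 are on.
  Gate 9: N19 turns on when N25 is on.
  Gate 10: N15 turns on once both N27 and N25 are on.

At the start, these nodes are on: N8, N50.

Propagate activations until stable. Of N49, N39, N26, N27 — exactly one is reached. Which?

N8 and N50 are on, so N31 turns on (Gate 2).
Gate 5: N31 and N50 on → N23 on.
N50 and N23 are on, so N25 turns on (Gate 4).
N25 is on, so N19 turns on (Gate 9).
N19 and N8 are on, so N39 turns on (Gate 6).
N49 would need N50 and N26 (Gate 8), but N26 never turns on. N27 would need N15, N31, and N19 (Gate 7), but N15 never turns on. N26 would need N40 (Gate 1), but N40 never turns on.

N39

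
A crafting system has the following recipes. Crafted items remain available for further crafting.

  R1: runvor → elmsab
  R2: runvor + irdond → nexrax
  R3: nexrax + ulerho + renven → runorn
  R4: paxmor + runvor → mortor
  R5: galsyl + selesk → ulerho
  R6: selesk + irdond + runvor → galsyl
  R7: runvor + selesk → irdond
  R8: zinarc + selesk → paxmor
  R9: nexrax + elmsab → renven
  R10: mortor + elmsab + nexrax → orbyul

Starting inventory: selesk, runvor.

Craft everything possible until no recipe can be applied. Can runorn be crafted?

runvor + selesk → irdond (R7).
Using R1, runvor makes elmsab.
Using R6, selesk, irdond, and runvor make galsyl.
Using R2, runvor and irdond make nexrax.
nexrax + elmsab → renven (R9).
Using R5, galsyl and selesk make ulerho.
nexrax + ulerho + renven → runorn (R3).

Yes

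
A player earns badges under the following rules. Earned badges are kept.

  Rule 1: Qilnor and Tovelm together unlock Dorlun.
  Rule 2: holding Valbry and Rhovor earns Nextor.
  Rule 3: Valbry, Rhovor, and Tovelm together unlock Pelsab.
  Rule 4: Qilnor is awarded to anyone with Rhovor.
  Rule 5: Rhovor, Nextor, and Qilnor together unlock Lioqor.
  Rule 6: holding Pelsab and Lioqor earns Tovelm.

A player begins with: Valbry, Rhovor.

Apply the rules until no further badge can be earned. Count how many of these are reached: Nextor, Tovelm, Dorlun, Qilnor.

With Valbry and Rhovor, Nextor is earned (Rule 2).
With Rhovor, Qilnor is earned (Rule 4).
Nextor: reached.
Tovelm would need Pelsab and Lioqor (Rule 6), but Pelsab is never earned.
Dorlun would need Qilnor and Tovelm (Rule 1), but Tovelm is never earned.
Qilnor: reached.
Reached: Nextor and Qilnor — 2 of the 4.

2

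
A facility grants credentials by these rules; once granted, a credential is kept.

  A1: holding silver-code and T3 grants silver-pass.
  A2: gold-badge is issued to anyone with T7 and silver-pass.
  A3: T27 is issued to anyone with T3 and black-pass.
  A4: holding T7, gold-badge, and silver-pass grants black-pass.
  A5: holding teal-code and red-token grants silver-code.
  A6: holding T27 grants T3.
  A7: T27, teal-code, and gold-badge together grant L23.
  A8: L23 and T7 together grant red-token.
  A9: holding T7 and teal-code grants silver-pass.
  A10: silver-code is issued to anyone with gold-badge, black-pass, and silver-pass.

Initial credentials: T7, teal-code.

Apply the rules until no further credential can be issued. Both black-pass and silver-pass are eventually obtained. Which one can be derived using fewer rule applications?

silver-pass: Holding T7 and teal-code grants silver-pass (A9). [1 rule application]
black-pass: Holding T7 and teal-code grants silver-pass (A9). Holding T7 and silver-pass grants gold-badge (A2). Holding T7, gold-badge, and silver-pass grants black-pass (A4). [3 rule applications]
silver-pass needs fewer.

silver-pass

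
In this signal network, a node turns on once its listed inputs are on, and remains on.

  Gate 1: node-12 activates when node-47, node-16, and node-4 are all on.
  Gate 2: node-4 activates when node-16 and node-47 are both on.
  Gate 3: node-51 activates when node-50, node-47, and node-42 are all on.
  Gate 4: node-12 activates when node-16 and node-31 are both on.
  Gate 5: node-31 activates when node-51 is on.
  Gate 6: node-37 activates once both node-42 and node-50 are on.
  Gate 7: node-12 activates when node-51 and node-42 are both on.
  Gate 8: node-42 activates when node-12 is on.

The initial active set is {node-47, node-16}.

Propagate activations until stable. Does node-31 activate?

node-31 would need node-51 (Gate 5), but node-51 never turns on.

No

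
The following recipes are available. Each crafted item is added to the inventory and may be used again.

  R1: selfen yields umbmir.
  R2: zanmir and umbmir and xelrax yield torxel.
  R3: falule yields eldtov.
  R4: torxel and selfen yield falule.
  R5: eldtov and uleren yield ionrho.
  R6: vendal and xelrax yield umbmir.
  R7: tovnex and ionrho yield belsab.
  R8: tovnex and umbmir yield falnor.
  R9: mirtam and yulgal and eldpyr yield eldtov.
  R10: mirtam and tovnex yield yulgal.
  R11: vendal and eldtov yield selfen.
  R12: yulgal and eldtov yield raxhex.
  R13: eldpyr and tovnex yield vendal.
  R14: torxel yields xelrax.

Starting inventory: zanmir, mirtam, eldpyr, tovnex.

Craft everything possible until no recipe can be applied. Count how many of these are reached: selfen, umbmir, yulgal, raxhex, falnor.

eldpyr and tovnex → vendal (R13).
Using R10, mirtam and tovnex make yulgal.
mirtam and yulgal and eldpyr → eldtov (R9).
Using R12, yulgal and eldtov make raxhex.
vendal and eldtov → selfen (R11).
Using R1, selfen makes umbmir.
Using R8, tovnex and umbmir make falnor.
selfen: reached.
umbmir: reached.
yulgal: reached.
raxhex: reached.
falnor: reached.
All 5 are reached.

5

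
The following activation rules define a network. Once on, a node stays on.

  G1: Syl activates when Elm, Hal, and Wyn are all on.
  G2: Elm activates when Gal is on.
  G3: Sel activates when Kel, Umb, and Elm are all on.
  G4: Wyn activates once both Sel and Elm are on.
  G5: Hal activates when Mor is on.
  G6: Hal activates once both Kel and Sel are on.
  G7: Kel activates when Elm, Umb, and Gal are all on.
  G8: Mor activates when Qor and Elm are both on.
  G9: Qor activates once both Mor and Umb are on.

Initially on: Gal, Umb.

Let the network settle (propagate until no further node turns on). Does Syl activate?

Gal is on, so Elm activates (G2).
G7: Elm, Umb, and Gal on → Kel on.
Kel, Umb, and Elm are on, so Sel activates (G3).
G6: Kel and Sel on → Hal on.
Sel and Elm are on, so Wyn activates (G4).
Elm, Hal, and Wyn are on, so Syl activates (G1).

Yes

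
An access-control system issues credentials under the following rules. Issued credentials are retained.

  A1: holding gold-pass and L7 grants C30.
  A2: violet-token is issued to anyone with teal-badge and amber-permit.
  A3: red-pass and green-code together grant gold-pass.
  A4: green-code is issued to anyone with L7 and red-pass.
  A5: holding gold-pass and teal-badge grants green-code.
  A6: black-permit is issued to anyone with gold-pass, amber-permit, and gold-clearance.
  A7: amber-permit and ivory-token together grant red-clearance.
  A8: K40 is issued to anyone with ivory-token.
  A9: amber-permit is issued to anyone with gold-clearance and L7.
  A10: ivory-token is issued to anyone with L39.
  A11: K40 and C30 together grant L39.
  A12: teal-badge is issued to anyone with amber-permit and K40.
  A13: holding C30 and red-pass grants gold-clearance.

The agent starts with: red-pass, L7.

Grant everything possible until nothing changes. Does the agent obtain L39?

L39 would need K40 and C30 (A11), but K40 is never granted.

No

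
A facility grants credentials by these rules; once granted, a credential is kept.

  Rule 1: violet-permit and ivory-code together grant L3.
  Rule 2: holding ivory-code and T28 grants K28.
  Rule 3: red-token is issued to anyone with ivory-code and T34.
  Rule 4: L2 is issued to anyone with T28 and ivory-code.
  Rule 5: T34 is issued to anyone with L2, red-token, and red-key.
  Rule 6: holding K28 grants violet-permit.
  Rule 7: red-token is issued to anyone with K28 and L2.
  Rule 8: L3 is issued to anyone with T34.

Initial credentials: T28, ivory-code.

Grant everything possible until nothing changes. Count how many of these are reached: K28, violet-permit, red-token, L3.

4

Holding ivory-code and T28 grants K28 (Rule 2).
Holding T28 and ivory-code grants L2 (Rule 4).
Holding K28 and L2 grants red-token (Rule 7).
Holding K28 grants violet-permit (Rule 6).
Holding violet-permit and ivory-code grants L3 (Rule 1).
K28: reached.
violet-permit: reached.
red-token: reached.
L3: reached.
All 4 are reached.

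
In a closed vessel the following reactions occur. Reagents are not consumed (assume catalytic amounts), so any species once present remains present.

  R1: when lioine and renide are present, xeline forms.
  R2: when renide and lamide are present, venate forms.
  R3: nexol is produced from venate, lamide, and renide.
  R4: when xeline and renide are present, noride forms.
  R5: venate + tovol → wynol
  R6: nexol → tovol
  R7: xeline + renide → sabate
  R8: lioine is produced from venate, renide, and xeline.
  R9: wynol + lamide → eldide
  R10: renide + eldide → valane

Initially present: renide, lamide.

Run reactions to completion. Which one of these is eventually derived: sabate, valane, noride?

renide and lamide present → venate forms (R2).
venate, lamide, and renide present → nexol forms (R3).
nexol present → tovol forms (R6).
venate and tovol present → wynol forms (R5).
wynol and lamide present → eldide forms (R9).
renide and eldide present → valane forms (R10).
sabate would need xeline and renide (R7), but xeline never forms. noride would need xeline and renide (R4), but xeline never forms.

valane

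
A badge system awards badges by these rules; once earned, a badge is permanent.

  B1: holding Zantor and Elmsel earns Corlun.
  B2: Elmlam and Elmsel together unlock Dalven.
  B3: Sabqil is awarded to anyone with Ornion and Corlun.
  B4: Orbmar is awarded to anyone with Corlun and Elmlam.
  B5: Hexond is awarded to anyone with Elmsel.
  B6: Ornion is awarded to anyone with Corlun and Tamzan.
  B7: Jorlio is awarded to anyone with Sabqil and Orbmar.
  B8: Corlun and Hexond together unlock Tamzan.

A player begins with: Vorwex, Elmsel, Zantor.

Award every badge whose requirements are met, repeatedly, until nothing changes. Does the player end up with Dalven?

Dalven would need Elmlam and Elmsel (B2), but Elmlam is never earned.

No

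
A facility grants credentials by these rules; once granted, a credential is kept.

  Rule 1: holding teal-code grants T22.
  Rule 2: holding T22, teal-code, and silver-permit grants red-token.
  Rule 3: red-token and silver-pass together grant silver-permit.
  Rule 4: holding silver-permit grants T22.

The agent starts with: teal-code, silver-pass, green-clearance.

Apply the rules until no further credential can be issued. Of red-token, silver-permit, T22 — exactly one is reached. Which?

Holding teal-code grants T22 (Rule 1).
red-token would need T22, teal-code, and silver-permit (Rule 2), but silver-permit is never granted. silver-permit would need red-token and silver-pass (Rule 3), but red-token is never granted.

T22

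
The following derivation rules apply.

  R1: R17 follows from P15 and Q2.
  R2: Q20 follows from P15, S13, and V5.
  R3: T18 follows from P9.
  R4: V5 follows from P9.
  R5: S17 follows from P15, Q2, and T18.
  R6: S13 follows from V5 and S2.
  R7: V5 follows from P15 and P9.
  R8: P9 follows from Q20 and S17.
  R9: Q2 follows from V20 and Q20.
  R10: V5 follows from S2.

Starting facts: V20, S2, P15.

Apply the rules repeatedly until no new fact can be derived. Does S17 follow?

No

S17 would need P15, Q2, and T18 (R5), but T18 is never established.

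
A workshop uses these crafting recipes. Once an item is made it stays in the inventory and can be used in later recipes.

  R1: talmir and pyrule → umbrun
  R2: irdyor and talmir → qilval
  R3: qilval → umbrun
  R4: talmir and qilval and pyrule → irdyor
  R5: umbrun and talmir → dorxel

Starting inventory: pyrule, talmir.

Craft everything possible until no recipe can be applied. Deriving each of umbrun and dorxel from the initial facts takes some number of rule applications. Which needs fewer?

umbrun

umbrun: Using R1, talmir and pyrule make umbrun. [1 rule application]
dorxel: Using R1, talmir and pyrule make umbrun. Using R5, umbrun and talmir make dorxel. [2 rule applications]
umbrun needs fewer.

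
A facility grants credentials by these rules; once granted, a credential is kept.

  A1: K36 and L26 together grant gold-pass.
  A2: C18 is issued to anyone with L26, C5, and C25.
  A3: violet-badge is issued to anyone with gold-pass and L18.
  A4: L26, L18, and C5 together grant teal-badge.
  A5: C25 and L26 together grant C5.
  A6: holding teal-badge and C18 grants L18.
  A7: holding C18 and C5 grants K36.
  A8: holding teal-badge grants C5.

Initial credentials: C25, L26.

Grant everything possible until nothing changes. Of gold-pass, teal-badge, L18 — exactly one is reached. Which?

gold-pass

Holding C25 and L26 grants C5 (A5).
Holding L26, C5, and C25 grants C18 (A2).
Holding C18 and C5 grants K36 (A7).
Holding K36 and L26 grants gold-pass (A1).
teal-badge would need L26, L18, and C5 (A4), but L18 is never granted. L18 would need teal-badge and C18 (A6), but teal-badge is never granted.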